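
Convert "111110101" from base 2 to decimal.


Input: "111110101" in base 2
Positional expansion:
  Digit '1' (value 1) x 2^8 = 256
  Digit '1' (value 1) x 2^7 = 128
  Digit '1' (value 1) x 2^6 = 64
  Digit '1' (value 1) x 2^5 = 32
  Digit '1' (value 1) x 2^4 = 16
  Digit '0' (value 0) x 2^3 = 0
  Digit '1' (value 1) x 2^2 = 4
  Digit '0' (value 0) x 2^1 = 0
  Digit '1' (value 1) x 2^0 = 1
Sum = 501

501


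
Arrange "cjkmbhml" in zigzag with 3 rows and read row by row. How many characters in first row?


Zigzag "cjkmbhml" into 3 rows:
Placing characters:
  'c' => row 0
  'j' => row 1
  'k' => row 2
  'm' => row 1
  'b' => row 0
  'h' => row 1
  'm' => row 2
  'l' => row 1
Rows:
  Row 0: "cb"
  Row 1: "jmhl"
  Row 2: "km"
First row length: 2

2


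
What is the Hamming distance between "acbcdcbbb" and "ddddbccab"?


Comparing "acbcdcbbb" and "ddddbccab" position by position:
  Position 0: 'a' vs 'd' => differ
  Position 1: 'c' vs 'd' => differ
  Position 2: 'b' vs 'd' => differ
  Position 3: 'c' vs 'd' => differ
  Position 4: 'd' vs 'b' => differ
  Position 5: 'c' vs 'c' => same
  Position 6: 'b' vs 'c' => differ
  Position 7: 'b' vs 'a' => differ
  Position 8: 'b' vs 'b' => same
Total differences (Hamming distance): 7

7


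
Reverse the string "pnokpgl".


Input: pnokpgl
Reading characters right to left:
  Position 6: 'l'
  Position 5: 'g'
  Position 4: 'p'
  Position 3: 'k'
  Position 2: 'o'
  Position 1: 'n'
  Position 0: 'p'
Reversed: lgpkonp

lgpkonp


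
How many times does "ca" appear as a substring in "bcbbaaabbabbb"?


Searching for "ca" in "bcbbaaabbabbb"
Scanning each position:
  Position 0: "bc" => no
  Position 1: "cb" => no
  Position 2: "bb" => no
  Position 3: "ba" => no
  Position 4: "aa" => no
  Position 5: "aa" => no
  Position 6: "ab" => no
  Position 7: "bb" => no
  Position 8: "ba" => no
  Position 9: "ab" => no
  Position 10: "bb" => no
  Position 11: "bb" => no
Total occurrences: 0

0


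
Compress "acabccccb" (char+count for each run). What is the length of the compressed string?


Input: acabccccb
Runs:
  'a' x 1 => "a1"
  'c' x 1 => "c1"
  'a' x 1 => "a1"
  'b' x 1 => "b1"
  'c' x 4 => "c4"
  'b' x 1 => "b1"
Compressed: "a1c1a1b1c4b1"
Compressed length: 12

12


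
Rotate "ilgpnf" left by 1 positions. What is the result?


Input: "ilgpnf", rotate left by 1
First 1 characters: "i"
Remaining characters: "lgpnf"
Concatenate remaining + first: "lgpnf" + "i" = "lgpnfi"

lgpnfi


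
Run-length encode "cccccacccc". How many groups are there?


Input: cccccacccc
Scanning for consecutive runs:
  Group 1: 'c' x 5 (positions 0-4)
  Group 2: 'a' x 1 (positions 5-5)
  Group 3: 'c' x 4 (positions 6-9)
Total groups: 3

3


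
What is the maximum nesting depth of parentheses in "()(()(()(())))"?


Input: "()(()(()(())))"
Tracking depth:
  Position 0 '(': depth becomes 1
  Position 1 ')': depth becomes 0
  Position 2 '(': depth becomes 1
  Position 3 '(': depth becomes 2
  Position 4 ')': depth becomes 1
  Position 5 '(': depth becomes 2
  Position 6 '(': depth becomes 3
  Position 7 ')': depth becomes 2
  Position 8 '(': depth becomes 3
  Position 9 '(': depth becomes 4
  Position 10 ')': depth becomes 3
  Position 11 ')': depth becomes 2
  Position 12 ')': depth becomes 1
  Position 13 ')': depth becomes 0
Maximum depth reached: 4

4


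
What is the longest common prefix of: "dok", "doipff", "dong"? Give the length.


Words: dok, doipff, dong
  Position 0: all 'd' => match
  Position 1: all 'o' => match
  Position 2: ('k', 'i', 'n') => mismatch, stop
LCP = "do" (length 2)

2


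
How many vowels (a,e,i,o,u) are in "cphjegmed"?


Input: cphjegmed
Checking each character:
  'c' at position 0: consonant
  'p' at position 1: consonant
  'h' at position 2: consonant
  'j' at position 3: consonant
  'e' at position 4: vowel (running total: 1)
  'g' at position 5: consonant
  'm' at position 6: consonant
  'e' at position 7: vowel (running total: 2)
  'd' at position 8: consonant
Total vowels: 2

2


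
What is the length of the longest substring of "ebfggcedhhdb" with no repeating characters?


Input: "ebfggcedhhdb"
Sliding window (track last position of each char):
  Position 0 ('e'): window [0,0] length 1 -- new best
  Position 1 ('b'): window [0,1] length 2 -- new best
  Position 2 ('f'): window [0,2] length 3 -- new best
  Position 3 ('g'): window [0,3] length 4 -- new best
  Position 4 ('g'): repeat (last at 3), move window start to 4
  Position 4 ('g'): window [4,4] length 1
  Position 5 ('c'): window [4,5] length 2
  Position 6 ('e'): window [4,6] length 3
  Position 7 ('d'): window [4,7] length 4
  Position 8 ('h'): window [4,8] length 5 -- new best
  Position 9 ('h'): repeat (last at 8), move window start to 9
  Position 9 ('h'): window [9,9] length 1
  Position 10 ('d'): window [9,10] length 2
  Position 11 ('b'): window [9,11] length 3
Longest substring with no repeats: "gcedh" with length 5

5


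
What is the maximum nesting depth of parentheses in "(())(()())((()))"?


Input: "(())(()())((()))"
Tracking depth:
  Position 0 '(': depth becomes 1
  Position 1 '(': depth becomes 2
  Position 2 ')': depth becomes 1
  Position 3 ')': depth becomes 0
  Position 4 '(': depth becomes 1
  Position 5 '(': depth becomes 2
  Position 6 ')': depth becomes 1
  Position 7 '(': depth becomes 2
  Position 8 ')': depth becomes 1
  Position 9 ')': depth becomes 0
  Position 10 '(': depth becomes 1
  Position 11 '(': depth becomes 2
  Position 12 '(': depth becomes 3
  Position 13 ')': depth becomes 2
  Position 14 ')': depth becomes 1
  Position 15 ')': depth becomes 0
Maximum depth reached: 3

3


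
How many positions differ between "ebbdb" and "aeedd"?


Comparing "ebbdb" and "aeedd" position by position:
  Position 0: 'e' vs 'a' => DIFFER
  Position 1: 'b' vs 'e' => DIFFER
  Position 2: 'b' vs 'e' => DIFFER
  Position 3: 'd' vs 'd' => same
  Position 4: 'b' vs 'd' => DIFFER
Positions that differ: 4

4


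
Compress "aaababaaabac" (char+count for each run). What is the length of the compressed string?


Input: aaababaaabac
Runs:
  'a' x 3 => "a3"
  'b' x 1 => "b1"
  'a' x 1 => "a1"
  'b' x 1 => "b1"
  'a' x 3 => "a3"
  'b' x 1 => "b1"
  'a' x 1 => "a1"
  'c' x 1 => "c1"
Compressed: "a3b1a1b1a3b1a1c1"
Compressed length: 16

16


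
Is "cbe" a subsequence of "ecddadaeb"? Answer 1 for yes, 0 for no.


Check if "cbe" is a subsequence of "ecddadaeb"
Greedy scan:
  Position 0 ('e'): no match needed
  Position 1 ('c'): matches sub[0] = 'c'
  Position 2 ('d'): no match needed
  Position 3 ('d'): no match needed
  Position 4 ('a'): no match needed
  Position 5 ('d'): no match needed
  Position 6 ('a'): no match needed
  Position 7 ('e'): no match needed
  Position 8 ('b'): matches sub[1] = 'b'
Only matched 2/3 characters => not a subsequence

0


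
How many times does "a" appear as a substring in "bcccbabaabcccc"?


Searching for "a" in "bcccbabaabcccc"
Scanning each position:
  Position 0: "b" => no
  Position 1: "c" => no
  Position 2: "c" => no
  Position 3: "c" => no
  Position 4: "b" => no
  Position 5: "a" => MATCH
  Position 6: "b" => no
  Position 7: "a" => MATCH
  Position 8: "a" => MATCH
  Position 9: "b" => no
  Position 10: "c" => no
  Position 11: "c" => no
  Position 12: "c" => no
  Position 13: "c" => no
Total occurrences: 3

3


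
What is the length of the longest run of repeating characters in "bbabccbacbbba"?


Input: "bbabccbacbbba"
Scanning for longest run:
  Position 1 ('b'): continues run of 'b', length=2
  Position 2 ('a'): new char, reset run to 1
  Position 3 ('b'): new char, reset run to 1
  Position 4 ('c'): new char, reset run to 1
  Position 5 ('c'): continues run of 'c', length=2
  Position 6 ('b'): new char, reset run to 1
  Position 7 ('a'): new char, reset run to 1
  Position 8 ('c'): new char, reset run to 1
  Position 9 ('b'): new char, reset run to 1
  Position 10 ('b'): continues run of 'b', length=2
  Position 11 ('b'): continues run of 'b', length=3
  Position 12 ('a'): new char, reset run to 1
Longest run: 'b' with length 3

3


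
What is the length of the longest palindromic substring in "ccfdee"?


Input: "ccfdee"
Checking substrings for palindromes:
  [0:2] "cc" (len 2) => palindrome
  [4:6] "ee" (len 2) => palindrome
Longest palindromic substring: "cc" with length 2

2


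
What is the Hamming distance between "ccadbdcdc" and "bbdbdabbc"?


Comparing "ccadbdcdc" and "bbdbdabbc" position by position:
  Position 0: 'c' vs 'b' => differ
  Position 1: 'c' vs 'b' => differ
  Position 2: 'a' vs 'd' => differ
  Position 3: 'd' vs 'b' => differ
  Position 4: 'b' vs 'd' => differ
  Position 5: 'd' vs 'a' => differ
  Position 6: 'c' vs 'b' => differ
  Position 7: 'd' vs 'b' => differ
  Position 8: 'c' vs 'c' => same
Total differences (Hamming distance): 8

8


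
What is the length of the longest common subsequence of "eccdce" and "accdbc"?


LCS of "eccdce" and "accdbc"
DP table:
           a    c    c    d    b    c
      0    0    0    0    0    0    0
  e   0    0    0    0    0    0    0
  c   0    0    1    1    1    1    1
  c   0    0    1    2    2    2    2
  d   0    0    1    2    3    3    3
  c   0    0    1    2    3    3    4
  e   0    0    1    2    3    3    4
LCS length = dp[6][6] = 4

4


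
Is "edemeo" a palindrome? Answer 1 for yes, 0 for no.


Input: edemeo
Reversed: oemede
  Compare pos 0 ('e') with pos 5 ('o'): MISMATCH
  Compare pos 1 ('d') with pos 4 ('e'): MISMATCH
  Compare pos 2 ('e') with pos 3 ('m'): MISMATCH
Result: not a palindrome

0


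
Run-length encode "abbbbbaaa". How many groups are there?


Input: abbbbbaaa
Scanning for consecutive runs:
  Group 1: 'a' x 1 (positions 0-0)
  Group 2: 'b' x 5 (positions 1-5)
  Group 3: 'a' x 3 (positions 6-8)
Total groups: 3

3


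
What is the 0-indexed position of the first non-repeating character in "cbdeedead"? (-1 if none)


Input: cbdeedead
Character frequencies:
  'a': 1
  'b': 1
  'c': 1
  'd': 3
  'e': 3
Scanning left to right for freq == 1:
  Position 0 ('c'): unique! => answer = 0

0


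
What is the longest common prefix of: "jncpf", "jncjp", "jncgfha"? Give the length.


Words: jncpf, jncjp, jncgfha
  Position 0: all 'j' => match
  Position 1: all 'n' => match
  Position 2: all 'c' => match
  Position 3: ('p', 'j', 'g') => mismatch, stop
LCP = "jnc" (length 3)

3


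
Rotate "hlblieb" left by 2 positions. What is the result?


Input: "hlblieb", rotate left by 2
First 2 characters: "hl"
Remaining characters: "blieb"
Concatenate remaining + first: "blieb" + "hl" = "bliebhl"

bliebhl


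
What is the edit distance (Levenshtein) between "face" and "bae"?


Computing edit distance: "face" -> "bae"
DP table:
           b    a    e
      0    1    2    3
  f   1    1    2    3
  a   2    2    1    2
  c   3    3    2    2
  e   4    4    3    2
Edit distance = dp[4][3] = 2

2


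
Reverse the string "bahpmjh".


Input: bahpmjh
Reading characters right to left:
  Position 6: 'h'
  Position 5: 'j'
  Position 4: 'm'
  Position 3: 'p'
  Position 2: 'h'
  Position 1: 'a'
  Position 0: 'b'
Reversed: hjmphab

hjmphab


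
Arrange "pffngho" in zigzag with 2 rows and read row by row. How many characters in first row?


Zigzag "pffngho" into 2 rows:
Placing characters:
  'p' => row 0
  'f' => row 1
  'f' => row 0
  'n' => row 1
  'g' => row 0
  'h' => row 1
  'o' => row 0
Rows:
  Row 0: "pfgo"
  Row 1: "fnh"
First row length: 4

4


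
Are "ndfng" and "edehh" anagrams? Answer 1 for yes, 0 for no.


Strings: "ndfng", "edehh"
Sorted first:  dfgnn
Sorted second: deehh
Differ at position 1: 'f' vs 'e' => not anagrams

0


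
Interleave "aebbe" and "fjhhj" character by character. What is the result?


Interleaving "aebbe" and "fjhhj":
  Position 0: 'a' from first, 'f' from second => "af"
  Position 1: 'e' from first, 'j' from second => "ej"
  Position 2: 'b' from first, 'h' from second => "bh"
  Position 3: 'b' from first, 'h' from second => "bh"
  Position 4: 'e' from first, 'j' from second => "ej"
Result: afejbhbhej

afejbhbhej


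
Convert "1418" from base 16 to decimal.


Input: "1418" in base 16
Positional expansion:
  Digit '1' (value 1) x 16^3 = 4096
  Digit '4' (value 4) x 16^2 = 1024
  Digit '1' (value 1) x 16^1 = 16
  Digit '8' (value 8) x 16^0 = 8
Sum = 5144

5144


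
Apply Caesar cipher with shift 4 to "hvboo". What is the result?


Caesar cipher: shift "hvboo" by 4
  'h' (pos 7) + 4 = pos 11 = 'l'
  'v' (pos 21) + 4 = pos 25 = 'z'
  'b' (pos 1) + 4 = pos 5 = 'f'
  'o' (pos 14) + 4 = pos 18 = 's'
  'o' (pos 14) + 4 = pos 18 = 's'
Result: lzfss

lzfss


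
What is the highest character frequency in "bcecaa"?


Input: bcecaa
Character counts:
  'a': 2
  'b': 1
  'c': 2
  'e': 1
Maximum frequency: 2

2


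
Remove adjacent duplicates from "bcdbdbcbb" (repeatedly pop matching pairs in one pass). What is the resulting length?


Input: bcdbdbcbb
Stack-based adjacent duplicate removal:
  Read 'b': push. Stack: b
  Read 'c': push. Stack: bc
  Read 'd': push. Stack: bcd
  Read 'b': push. Stack: bcdb
  Read 'd': push. Stack: bcdbd
  Read 'b': push. Stack: bcdbdb
  Read 'c': push. Stack: bcdbdbc
  Read 'b': push. Stack: bcdbdbcb
  Read 'b': matches stack top 'b' => pop. Stack: bcdbdbc
Final stack: "bcdbdbc" (length 7)

7


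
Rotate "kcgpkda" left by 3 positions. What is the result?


Input: "kcgpkda", rotate left by 3
First 3 characters: "kcg"
Remaining characters: "pkda"
Concatenate remaining + first: "pkda" + "kcg" = "pkdakcg"

pkdakcg


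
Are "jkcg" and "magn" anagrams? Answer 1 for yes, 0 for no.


Strings: "jkcg", "magn"
Sorted first:  cgjk
Sorted second: agmn
Differ at position 0: 'c' vs 'a' => not anagrams

0


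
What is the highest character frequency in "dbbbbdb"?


Input: dbbbbdb
Character counts:
  'b': 5
  'd': 2
Maximum frequency: 5

5


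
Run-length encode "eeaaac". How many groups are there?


Input: eeaaac
Scanning for consecutive runs:
  Group 1: 'e' x 2 (positions 0-1)
  Group 2: 'a' x 3 (positions 2-4)
  Group 3: 'c' x 1 (positions 5-5)
Total groups: 3

3


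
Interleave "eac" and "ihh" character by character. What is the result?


Interleaving "eac" and "ihh":
  Position 0: 'e' from first, 'i' from second => "ei"
  Position 1: 'a' from first, 'h' from second => "ah"
  Position 2: 'c' from first, 'h' from second => "ch"
Result: eiahch

eiahch


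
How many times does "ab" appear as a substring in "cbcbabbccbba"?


Searching for "ab" in "cbcbabbccbba"
Scanning each position:
  Position 0: "cb" => no
  Position 1: "bc" => no
  Position 2: "cb" => no
  Position 3: "ba" => no
  Position 4: "ab" => MATCH
  Position 5: "bb" => no
  Position 6: "bc" => no
  Position 7: "cc" => no
  Position 8: "cb" => no
  Position 9: "bb" => no
  Position 10: "ba" => no
Total occurrences: 1

1


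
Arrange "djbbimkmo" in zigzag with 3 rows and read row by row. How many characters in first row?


Zigzag "djbbimkmo" into 3 rows:
Placing characters:
  'd' => row 0
  'j' => row 1
  'b' => row 2
  'b' => row 1
  'i' => row 0
  'm' => row 1
  'k' => row 2
  'm' => row 1
  'o' => row 0
Rows:
  Row 0: "dio"
  Row 1: "jbmm"
  Row 2: "bk"
First row length: 3

3


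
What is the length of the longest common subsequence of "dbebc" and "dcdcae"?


LCS of "dbebc" and "dcdcae"
DP table:
           d    c    d    c    a    e
      0    0    0    0    0    0    0
  d   0    1    1    1    1    1    1
  b   0    1    1    1    1    1    1
  e   0    1    1    1    1    1    2
  b   0    1    1    1    1    1    2
  c   0    1    2    2    2    2    2
LCS length = dp[5][6] = 2

2


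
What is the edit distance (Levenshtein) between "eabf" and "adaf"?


Computing edit distance: "eabf" -> "adaf"
DP table:
           a    d    a    f
      0    1    2    3    4
  e   1    1    2    3    4
  a   2    1    2    2    3
  b   3    2    2    3    3
  f   4    3    3    3    3
Edit distance = dp[4][4] = 3

3


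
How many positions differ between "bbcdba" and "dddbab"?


Comparing "bbcdba" and "dddbab" position by position:
  Position 0: 'b' vs 'd' => DIFFER
  Position 1: 'b' vs 'd' => DIFFER
  Position 2: 'c' vs 'd' => DIFFER
  Position 3: 'd' vs 'b' => DIFFER
  Position 4: 'b' vs 'a' => DIFFER
  Position 5: 'a' vs 'b' => DIFFER
Positions that differ: 6

6


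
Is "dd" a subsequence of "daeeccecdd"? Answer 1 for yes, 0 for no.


Check if "dd" is a subsequence of "daeeccecdd"
Greedy scan:
  Position 0 ('d'): matches sub[0] = 'd'
  Position 1 ('a'): no match needed
  Position 2 ('e'): no match needed
  Position 3 ('e'): no match needed
  Position 4 ('c'): no match needed
  Position 5 ('c'): no match needed
  Position 6 ('e'): no match needed
  Position 7 ('c'): no match needed
  Position 8 ('d'): matches sub[1] = 'd'
  Position 9 ('d'): no match needed
All 2 characters matched => is a subsequence

1


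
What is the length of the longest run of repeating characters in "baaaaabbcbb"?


Input: "baaaaabbcbb"
Scanning for longest run:
  Position 1 ('a'): new char, reset run to 1
  Position 2 ('a'): continues run of 'a', length=2
  Position 3 ('a'): continues run of 'a', length=3
  Position 4 ('a'): continues run of 'a', length=4
  Position 5 ('a'): continues run of 'a', length=5
  Position 6 ('b'): new char, reset run to 1
  Position 7 ('b'): continues run of 'b', length=2
  Position 8 ('c'): new char, reset run to 1
  Position 9 ('b'): new char, reset run to 1
  Position 10 ('b'): continues run of 'b', length=2
Longest run: 'a' with length 5

5


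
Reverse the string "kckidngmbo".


Input: kckidngmbo
Reading characters right to left:
  Position 9: 'o'
  Position 8: 'b'
  Position 7: 'm'
  Position 6: 'g'
  Position 5: 'n'
  Position 4: 'd'
  Position 3: 'i'
  Position 2: 'k'
  Position 1: 'c'
  Position 0: 'k'
Reversed: obmgndikck

obmgndikck


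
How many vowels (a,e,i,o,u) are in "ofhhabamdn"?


Input: ofhhabamdn
Checking each character:
  'o' at position 0: vowel (running total: 1)
  'f' at position 1: consonant
  'h' at position 2: consonant
  'h' at position 3: consonant
  'a' at position 4: vowel (running total: 2)
  'b' at position 5: consonant
  'a' at position 6: vowel (running total: 3)
  'm' at position 7: consonant
  'd' at position 8: consonant
  'n' at position 9: consonant
Total vowels: 3

3


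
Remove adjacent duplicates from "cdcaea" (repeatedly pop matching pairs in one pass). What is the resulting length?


Input: cdcaea
Stack-based adjacent duplicate removal:
  Read 'c': push. Stack: c
  Read 'd': push. Stack: cd
  Read 'c': push. Stack: cdc
  Read 'a': push. Stack: cdca
  Read 'e': push. Stack: cdcae
  Read 'a': push. Stack: cdcaea
Final stack: "cdcaea" (length 6)

6


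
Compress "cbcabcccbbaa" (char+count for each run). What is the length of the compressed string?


Input: cbcabcccbbaa
Runs:
  'c' x 1 => "c1"
  'b' x 1 => "b1"
  'c' x 1 => "c1"
  'a' x 1 => "a1"
  'b' x 1 => "b1"
  'c' x 3 => "c3"
  'b' x 2 => "b2"
  'a' x 2 => "a2"
Compressed: "c1b1c1a1b1c3b2a2"
Compressed length: 16

16


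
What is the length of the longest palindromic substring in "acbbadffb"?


Input: "acbbadffb"
Checking substrings for palindromes:
  [2:4] "bb" (len 2) => palindrome
  [6:8] "ff" (len 2) => palindrome
Longest palindromic substring: "bb" with length 2

2


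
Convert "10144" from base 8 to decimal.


Input: "10144" in base 8
Positional expansion:
  Digit '1' (value 1) x 8^4 = 4096
  Digit '0' (value 0) x 8^3 = 0
  Digit '1' (value 1) x 8^2 = 64
  Digit '4' (value 4) x 8^1 = 32
  Digit '4' (value 4) x 8^0 = 4
Sum = 4196

4196


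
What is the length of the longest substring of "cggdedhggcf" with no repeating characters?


Input: "cggdedhggcf"
Sliding window (track last position of each char):
  Position 0 ('c'): window [0,0] length 1 -- new best
  Position 1 ('g'): window [0,1] length 2 -- new best
  Position 2 ('g'): repeat (last at 1), move window start to 2
  Position 2 ('g'): window [2,2] length 1
  Position 3 ('d'): window [2,3] length 2
  Position 4 ('e'): window [2,4] length 3 -- new best
  Position 5 ('d'): repeat (last at 3), move window start to 4
  Position 5 ('d'): window [4,5] length 2
  Position 6 ('h'): window [4,6] length 3
  Position 7 ('g'): window [4,7] length 4 -- new best
  Position 8 ('g'): repeat (last at 7), move window start to 8
  Position 8 ('g'): window [8,8] length 1
  Position 9 ('c'): window [8,9] length 2
  Position 10 ('f'): window [8,10] length 3
Longest substring with no repeats: "edhg" with length 4

4


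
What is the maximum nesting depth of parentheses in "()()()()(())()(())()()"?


Input: "()()()()(())()(())()()"
Tracking depth:
  Position 0 '(': depth becomes 1
  Position 1 ')': depth becomes 0
  Position 2 '(': depth becomes 1
  Position 3 ')': depth becomes 0
  Position 4 '(': depth becomes 1
  Position 5 ')': depth becomes 0
  Position 6 '(': depth becomes 1
  Position 7 ')': depth becomes 0
  Position 8 '(': depth becomes 1
  Position 9 '(': depth becomes 2
  Position 10 ')': depth becomes 1
  Position 11 ')': depth becomes 0
  Position 12 '(': depth becomes 1
  Position 13 ')': depth becomes 0
  Position 14 '(': depth becomes 1
  Position 15 '(': depth becomes 2
  Position 16 ')': depth becomes 1
  Position 17 ')': depth becomes 0
  Position 18 '(': depth becomes 1
  Position 19 ')': depth becomes 0
  Position 20 '(': depth becomes 1
  Position 21 ')': depth becomes 0
Maximum depth reached: 2

2


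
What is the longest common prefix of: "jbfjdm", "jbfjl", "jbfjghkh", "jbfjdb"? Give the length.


Words: jbfjdm, jbfjl, jbfjghkh, jbfjdb
  Position 0: all 'j' => match
  Position 1: all 'b' => match
  Position 2: all 'f' => match
  Position 3: all 'j' => match
  Position 4: ('d', 'l', 'g', 'd') => mismatch, stop
LCP = "jbfj" (length 4)

4


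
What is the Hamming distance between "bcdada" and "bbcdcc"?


Comparing "bcdada" and "bbcdcc" position by position:
  Position 0: 'b' vs 'b' => same
  Position 1: 'c' vs 'b' => differ
  Position 2: 'd' vs 'c' => differ
  Position 3: 'a' vs 'd' => differ
  Position 4: 'd' vs 'c' => differ
  Position 5: 'a' vs 'c' => differ
Total differences (Hamming distance): 5

5


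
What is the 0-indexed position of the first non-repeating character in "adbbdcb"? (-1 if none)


Input: adbbdcb
Character frequencies:
  'a': 1
  'b': 3
  'c': 1
  'd': 2
Scanning left to right for freq == 1:
  Position 0 ('a'): unique! => answer = 0

0


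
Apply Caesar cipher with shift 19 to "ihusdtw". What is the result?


Caesar cipher: shift "ihusdtw" by 19
  'i' (pos 8) + 19 = pos 1 = 'b'
  'h' (pos 7) + 19 = pos 0 = 'a'
  'u' (pos 20) + 19 = pos 13 = 'n'
  's' (pos 18) + 19 = pos 11 = 'l'
  'd' (pos 3) + 19 = pos 22 = 'w'
  't' (pos 19) + 19 = pos 12 = 'm'
  'w' (pos 22) + 19 = pos 15 = 'p'
Result: banlwmp

banlwmp


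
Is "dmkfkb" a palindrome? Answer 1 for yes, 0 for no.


Input: dmkfkb
Reversed: bkfkmd
  Compare pos 0 ('d') with pos 5 ('b'): MISMATCH
  Compare pos 1 ('m') with pos 4 ('k'): MISMATCH
  Compare pos 2 ('k') with pos 3 ('f'): MISMATCH
Result: not a palindrome

0


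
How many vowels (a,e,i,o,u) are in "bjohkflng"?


Input: bjohkflng
Checking each character:
  'b' at position 0: consonant
  'j' at position 1: consonant
  'o' at position 2: vowel (running total: 1)
  'h' at position 3: consonant
  'k' at position 4: consonant
  'f' at position 5: consonant
  'l' at position 6: consonant
  'n' at position 7: consonant
  'g' at position 8: consonant
Total vowels: 1

1


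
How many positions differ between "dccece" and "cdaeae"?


Comparing "dccece" and "cdaeae" position by position:
  Position 0: 'd' vs 'c' => DIFFER
  Position 1: 'c' vs 'd' => DIFFER
  Position 2: 'c' vs 'a' => DIFFER
  Position 3: 'e' vs 'e' => same
  Position 4: 'c' vs 'a' => DIFFER
  Position 5: 'e' vs 'e' => same
Positions that differ: 4

4


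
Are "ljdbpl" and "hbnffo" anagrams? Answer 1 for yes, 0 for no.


Strings: "ljdbpl", "hbnffo"
Sorted first:  bdjllp
Sorted second: bffhno
Differ at position 1: 'd' vs 'f' => not anagrams

0


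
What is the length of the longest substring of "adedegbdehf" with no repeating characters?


Input: "adedegbdehf"
Sliding window (track last position of each char):
  Position 0 ('a'): window [0,0] length 1 -- new best
  Position 1 ('d'): window [0,1] length 2 -- new best
  Position 2 ('e'): window [0,2] length 3 -- new best
  Position 3 ('d'): repeat (last at 1), move window start to 2
  Position 3 ('d'): window [2,3] length 2
  Position 4 ('e'): repeat (last at 2), move window start to 3
  Position 4 ('e'): window [3,4] length 2
  Position 5 ('g'): window [3,5] length 3
  Position 6 ('b'): window [3,6] length 4 -- new best
  Position 7 ('d'): repeat (last at 3), move window start to 4
  Position 7 ('d'): window [4,7] length 4
  Position 8 ('e'): repeat (last at 4), move window start to 5
  Position 8 ('e'): window [5,8] length 4
  Position 9 ('h'): window [5,9] length 5 -- new best
  Position 10 ('f'): window [5,10] length 6 -- new best
Longest substring with no repeats: "gbdehf" with length 6

6


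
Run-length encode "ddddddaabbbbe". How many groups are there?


Input: ddddddaabbbbe
Scanning for consecutive runs:
  Group 1: 'd' x 6 (positions 0-5)
  Group 2: 'a' x 2 (positions 6-7)
  Group 3: 'b' x 4 (positions 8-11)
  Group 4: 'e' x 1 (positions 12-12)
Total groups: 4

4


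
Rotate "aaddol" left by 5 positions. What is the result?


Input: "aaddol", rotate left by 5
First 5 characters: "aaddo"
Remaining characters: "l"
Concatenate remaining + first: "l" + "aaddo" = "laaddo"

laaddo


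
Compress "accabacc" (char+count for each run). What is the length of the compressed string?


Input: accabacc
Runs:
  'a' x 1 => "a1"
  'c' x 2 => "c2"
  'a' x 1 => "a1"
  'b' x 1 => "b1"
  'a' x 1 => "a1"
  'c' x 2 => "c2"
Compressed: "a1c2a1b1a1c2"
Compressed length: 12

12


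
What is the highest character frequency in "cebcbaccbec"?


Input: cebcbaccbec
Character counts:
  'a': 1
  'b': 3
  'c': 5
  'e': 2
Maximum frequency: 5

5


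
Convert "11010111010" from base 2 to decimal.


Input: "11010111010" in base 2
Positional expansion:
  Digit '1' (value 1) x 2^10 = 1024
  Digit '1' (value 1) x 2^9 = 512
  Digit '0' (value 0) x 2^8 = 0
  Digit '1' (value 1) x 2^7 = 128
  Digit '0' (value 0) x 2^6 = 0
  Digit '1' (value 1) x 2^5 = 32
  Digit '1' (value 1) x 2^4 = 16
  Digit '1' (value 1) x 2^3 = 8
  Digit '0' (value 0) x 2^2 = 0
  Digit '1' (value 1) x 2^1 = 2
  Digit '0' (value 0) x 2^0 = 0
Sum = 1722

1722


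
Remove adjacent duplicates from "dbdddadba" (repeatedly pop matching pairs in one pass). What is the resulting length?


Input: dbdddadba
Stack-based adjacent duplicate removal:
  Read 'd': push. Stack: d
  Read 'b': push. Stack: db
  Read 'd': push. Stack: dbd
  Read 'd': matches stack top 'd' => pop. Stack: db
  Read 'd': push. Stack: dbd
  Read 'a': push. Stack: dbda
  Read 'd': push. Stack: dbdad
  Read 'b': push. Stack: dbdadb
  Read 'a': push. Stack: dbdadba
Final stack: "dbdadba" (length 7)

7


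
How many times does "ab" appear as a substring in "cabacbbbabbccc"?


Searching for "ab" in "cabacbbbabbccc"
Scanning each position:
  Position 0: "ca" => no
  Position 1: "ab" => MATCH
  Position 2: "ba" => no
  Position 3: "ac" => no
  Position 4: "cb" => no
  Position 5: "bb" => no
  Position 6: "bb" => no
  Position 7: "ba" => no
  Position 8: "ab" => MATCH
  Position 9: "bb" => no
  Position 10: "bc" => no
  Position 11: "cc" => no
  Position 12: "cc" => no
Total occurrences: 2

2


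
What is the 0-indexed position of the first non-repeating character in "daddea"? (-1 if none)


Input: daddea
Character frequencies:
  'a': 2
  'd': 3
  'e': 1
Scanning left to right for freq == 1:
  Position 0 ('d'): freq=3, skip
  Position 1 ('a'): freq=2, skip
  Position 2 ('d'): freq=3, skip
  Position 3 ('d'): freq=3, skip
  Position 4 ('e'): unique! => answer = 4

4


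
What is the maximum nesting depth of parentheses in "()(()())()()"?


Input: "()(()())()()"
Tracking depth:
  Position 0 '(': depth becomes 1
  Position 1 ')': depth becomes 0
  Position 2 '(': depth becomes 1
  Position 3 '(': depth becomes 2
  Position 4 ')': depth becomes 1
  Position 5 '(': depth becomes 2
  Position 6 ')': depth becomes 1
  Position 7 ')': depth becomes 0
  Position 8 '(': depth becomes 1
  Position 9 ')': depth becomes 0
  Position 10 '(': depth becomes 1
  Position 11 ')': depth becomes 0
Maximum depth reached: 2

2


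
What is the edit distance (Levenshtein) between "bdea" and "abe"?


Computing edit distance: "bdea" -> "abe"
DP table:
           a    b    e
      0    1    2    3
  b   1    1    1    2
  d   2    2    2    2
  e   3    3    3    2
  a   4    3    4    3
Edit distance = dp[4][3] = 3

3


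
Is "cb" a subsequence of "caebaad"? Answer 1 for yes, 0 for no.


Check if "cb" is a subsequence of "caebaad"
Greedy scan:
  Position 0 ('c'): matches sub[0] = 'c'
  Position 1 ('a'): no match needed
  Position 2 ('e'): no match needed
  Position 3 ('b'): matches sub[1] = 'b'
  Position 4 ('a'): no match needed
  Position 5 ('a'): no match needed
  Position 6 ('d'): no match needed
All 2 characters matched => is a subsequence

1


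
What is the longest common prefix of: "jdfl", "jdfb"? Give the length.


Words: jdfl, jdfb
  Position 0: all 'j' => match
  Position 1: all 'd' => match
  Position 2: all 'f' => match
  Position 3: ('l', 'b') => mismatch, stop
LCP = "jdf" (length 3)

3


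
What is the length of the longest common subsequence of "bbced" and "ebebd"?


LCS of "bbced" and "ebebd"
DP table:
           e    b    e    b    d
      0    0    0    0    0    0
  b   0    0    1    1    1    1
  b   0    0    1    1    2    2
  c   0    0    1    1    2    2
  e   0    1    1    2    2    2
  d   0    1    1    2    2    3
LCS length = dp[5][5] = 3

3


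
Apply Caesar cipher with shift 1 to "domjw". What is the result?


Caesar cipher: shift "domjw" by 1
  'd' (pos 3) + 1 = pos 4 = 'e'
  'o' (pos 14) + 1 = pos 15 = 'p'
  'm' (pos 12) + 1 = pos 13 = 'n'
  'j' (pos 9) + 1 = pos 10 = 'k'
  'w' (pos 22) + 1 = pos 23 = 'x'
Result: epnkx

epnkx


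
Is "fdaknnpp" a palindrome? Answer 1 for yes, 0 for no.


Input: fdaknnpp
Reversed: ppnnkadf
  Compare pos 0 ('f') with pos 7 ('p'): MISMATCH
  Compare pos 1 ('d') with pos 6 ('p'): MISMATCH
  Compare pos 2 ('a') with pos 5 ('n'): MISMATCH
  Compare pos 3 ('k') with pos 4 ('n'): MISMATCH
Result: not a palindrome

0


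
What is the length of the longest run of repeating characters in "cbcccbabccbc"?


Input: "cbcccbabccbc"
Scanning for longest run:
  Position 1 ('b'): new char, reset run to 1
  Position 2 ('c'): new char, reset run to 1
  Position 3 ('c'): continues run of 'c', length=2
  Position 4 ('c'): continues run of 'c', length=3
  Position 5 ('b'): new char, reset run to 1
  Position 6 ('a'): new char, reset run to 1
  Position 7 ('b'): new char, reset run to 1
  Position 8 ('c'): new char, reset run to 1
  Position 9 ('c'): continues run of 'c', length=2
  Position 10 ('b'): new char, reset run to 1
  Position 11 ('c'): new char, reset run to 1
Longest run: 'c' with length 3

3


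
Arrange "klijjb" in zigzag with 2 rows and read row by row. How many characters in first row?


Zigzag "klijjb" into 2 rows:
Placing characters:
  'k' => row 0
  'l' => row 1
  'i' => row 0
  'j' => row 1
  'j' => row 0
  'b' => row 1
Rows:
  Row 0: "kij"
  Row 1: "ljb"
First row length: 3

3


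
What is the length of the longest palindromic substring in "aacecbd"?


Input: "aacecbd"
Checking substrings for palindromes:
  [2:5] "cec" (len 3) => palindrome
  [0:2] "aa" (len 2) => palindrome
Longest palindromic substring: "cec" with length 3

3


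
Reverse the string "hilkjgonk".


Input: hilkjgonk
Reading characters right to left:
  Position 8: 'k'
  Position 7: 'n'
  Position 6: 'o'
  Position 5: 'g'
  Position 4: 'j'
  Position 3: 'k'
  Position 2: 'l'
  Position 1: 'i'
  Position 0: 'h'
Reversed: knogjklih

knogjklih


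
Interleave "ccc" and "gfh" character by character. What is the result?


Interleaving "ccc" and "gfh":
  Position 0: 'c' from first, 'g' from second => "cg"
  Position 1: 'c' from first, 'f' from second => "cf"
  Position 2: 'c' from first, 'h' from second => "ch"
Result: cgcfch

cgcfch


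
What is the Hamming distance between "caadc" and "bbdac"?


Comparing "caadc" and "bbdac" position by position:
  Position 0: 'c' vs 'b' => differ
  Position 1: 'a' vs 'b' => differ
  Position 2: 'a' vs 'd' => differ
  Position 3: 'd' vs 'a' => differ
  Position 4: 'c' vs 'c' => same
Total differences (Hamming distance): 4

4


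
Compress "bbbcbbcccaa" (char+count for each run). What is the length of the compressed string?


Input: bbbcbbcccaa
Runs:
  'b' x 3 => "b3"
  'c' x 1 => "c1"
  'b' x 2 => "b2"
  'c' x 3 => "c3"
  'a' x 2 => "a2"
Compressed: "b3c1b2c3a2"
Compressed length: 10

10


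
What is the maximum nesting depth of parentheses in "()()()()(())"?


Input: "()()()()(())"
Tracking depth:
  Position 0 '(': depth becomes 1
  Position 1 ')': depth becomes 0
  Position 2 '(': depth becomes 1
  Position 3 ')': depth becomes 0
  Position 4 '(': depth becomes 1
  Position 5 ')': depth becomes 0
  Position 6 '(': depth becomes 1
  Position 7 ')': depth becomes 0
  Position 8 '(': depth becomes 1
  Position 9 '(': depth becomes 2
  Position 10 ')': depth becomes 1
  Position 11 ')': depth becomes 0
Maximum depth reached: 2

2


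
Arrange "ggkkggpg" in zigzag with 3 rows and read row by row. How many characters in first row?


Zigzag "ggkkggpg" into 3 rows:
Placing characters:
  'g' => row 0
  'g' => row 1
  'k' => row 2
  'k' => row 1
  'g' => row 0
  'g' => row 1
  'p' => row 2
  'g' => row 1
Rows:
  Row 0: "gg"
  Row 1: "gkgg"
  Row 2: "kp"
First row length: 2

2


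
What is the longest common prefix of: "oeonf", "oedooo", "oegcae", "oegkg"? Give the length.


Words: oeonf, oedooo, oegcae, oegkg
  Position 0: all 'o' => match
  Position 1: all 'e' => match
  Position 2: ('o', 'd', 'g', 'g') => mismatch, stop
LCP = "oe" (length 2)

2


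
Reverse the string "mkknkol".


Input: mkknkol
Reading characters right to left:
  Position 6: 'l'
  Position 5: 'o'
  Position 4: 'k'
  Position 3: 'n'
  Position 2: 'k'
  Position 1: 'k'
  Position 0: 'm'
Reversed: loknkkm

loknkkm


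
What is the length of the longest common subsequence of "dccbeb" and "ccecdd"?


LCS of "dccbeb" and "ccecdd"
DP table:
           c    c    e    c    d    d
      0    0    0    0    0    0    0
  d   0    0    0    0    0    1    1
  c   0    1    1    1    1    1    1
  c   0    1    2    2    2    2    2
  b   0    1    2    2    2    2    2
  e   0    1    2    3    3    3    3
  b   0    1    2    3    3    3    3
LCS length = dp[6][6] = 3

3


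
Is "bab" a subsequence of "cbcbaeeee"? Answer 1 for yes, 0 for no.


Check if "bab" is a subsequence of "cbcbaeeee"
Greedy scan:
  Position 0 ('c'): no match needed
  Position 1 ('b'): matches sub[0] = 'b'
  Position 2 ('c'): no match needed
  Position 3 ('b'): no match needed
  Position 4 ('a'): matches sub[1] = 'a'
  Position 5 ('e'): no match needed
  Position 6 ('e'): no match needed
  Position 7 ('e'): no match needed
  Position 8 ('e'): no match needed
Only matched 2/3 characters => not a subsequence

0


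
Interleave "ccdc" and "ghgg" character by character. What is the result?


Interleaving "ccdc" and "ghgg":
  Position 0: 'c' from first, 'g' from second => "cg"
  Position 1: 'c' from first, 'h' from second => "ch"
  Position 2: 'd' from first, 'g' from second => "dg"
  Position 3: 'c' from first, 'g' from second => "cg"
Result: cgchdgcg

cgchdgcg


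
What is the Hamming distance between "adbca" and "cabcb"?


Comparing "adbca" and "cabcb" position by position:
  Position 0: 'a' vs 'c' => differ
  Position 1: 'd' vs 'a' => differ
  Position 2: 'b' vs 'b' => same
  Position 3: 'c' vs 'c' => same
  Position 4: 'a' vs 'b' => differ
Total differences (Hamming distance): 3

3


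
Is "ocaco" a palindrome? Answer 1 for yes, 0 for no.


Input: ocaco
Reversed: ocaco
  Compare pos 0 ('o') with pos 4 ('o'): match
  Compare pos 1 ('c') with pos 3 ('c'): match
Result: palindrome

1


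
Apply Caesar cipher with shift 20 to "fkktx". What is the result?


Caesar cipher: shift "fkktx" by 20
  'f' (pos 5) + 20 = pos 25 = 'z'
  'k' (pos 10) + 20 = pos 4 = 'e'
  'k' (pos 10) + 20 = pos 4 = 'e'
  't' (pos 19) + 20 = pos 13 = 'n'
  'x' (pos 23) + 20 = pos 17 = 'r'
Result: zeenr

zeenr


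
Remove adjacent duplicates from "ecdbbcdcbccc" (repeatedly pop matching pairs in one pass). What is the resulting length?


Input: ecdbbcdcbccc
Stack-based adjacent duplicate removal:
  Read 'e': push. Stack: e
  Read 'c': push. Stack: ec
  Read 'd': push. Stack: ecd
  Read 'b': push. Stack: ecdb
  Read 'b': matches stack top 'b' => pop. Stack: ecd
  Read 'c': push. Stack: ecdc
  Read 'd': push. Stack: ecdcd
  Read 'c': push. Stack: ecdcdc
  Read 'b': push. Stack: ecdcdcb
  Read 'c': push. Stack: ecdcdcbc
  Read 'c': matches stack top 'c' => pop. Stack: ecdcdcb
  Read 'c': push. Stack: ecdcdcbc
Final stack: "ecdcdcbc" (length 8)

8


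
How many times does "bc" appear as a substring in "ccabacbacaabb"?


Searching for "bc" in "ccabacbacaabb"
Scanning each position:
  Position 0: "cc" => no
  Position 1: "ca" => no
  Position 2: "ab" => no
  Position 3: "ba" => no
  Position 4: "ac" => no
  Position 5: "cb" => no
  Position 6: "ba" => no
  Position 7: "ac" => no
  Position 8: "ca" => no
  Position 9: "aa" => no
  Position 10: "ab" => no
  Position 11: "bb" => no
Total occurrences: 0

0


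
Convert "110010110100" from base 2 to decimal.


Input: "110010110100" in base 2
Positional expansion:
  Digit '1' (value 1) x 2^11 = 2048
  Digit '1' (value 1) x 2^10 = 1024
  Digit '0' (value 0) x 2^9 = 0
  Digit '0' (value 0) x 2^8 = 0
  Digit '1' (value 1) x 2^7 = 128
  Digit '0' (value 0) x 2^6 = 0
  Digit '1' (value 1) x 2^5 = 32
  Digit '1' (value 1) x 2^4 = 16
  Digit '0' (value 0) x 2^3 = 0
  Digit '1' (value 1) x 2^2 = 4
  Digit '0' (value 0) x 2^1 = 0
  Digit '0' (value 0) x 2^0 = 0
Sum = 3252

3252


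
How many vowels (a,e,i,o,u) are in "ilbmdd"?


Input: ilbmdd
Checking each character:
  'i' at position 0: vowel (running total: 1)
  'l' at position 1: consonant
  'b' at position 2: consonant
  'm' at position 3: consonant
  'd' at position 4: consonant
  'd' at position 5: consonant
Total vowels: 1

1


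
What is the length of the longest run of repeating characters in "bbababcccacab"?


Input: "bbababcccacab"
Scanning for longest run:
  Position 1 ('b'): continues run of 'b', length=2
  Position 2 ('a'): new char, reset run to 1
  Position 3 ('b'): new char, reset run to 1
  Position 4 ('a'): new char, reset run to 1
  Position 5 ('b'): new char, reset run to 1
  Position 6 ('c'): new char, reset run to 1
  Position 7 ('c'): continues run of 'c', length=2
  Position 8 ('c'): continues run of 'c', length=3
  Position 9 ('a'): new char, reset run to 1
  Position 10 ('c'): new char, reset run to 1
  Position 11 ('a'): new char, reset run to 1
  Position 12 ('b'): new char, reset run to 1
Longest run: 'c' with length 3

3


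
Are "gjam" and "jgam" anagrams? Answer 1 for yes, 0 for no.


Strings: "gjam", "jgam"
Sorted first:  agjm
Sorted second: agjm
Sorted forms match => anagrams

1


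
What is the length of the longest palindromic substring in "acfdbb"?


Input: "acfdbb"
Checking substrings for palindromes:
  [4:6] "bb" (len 2) => palindrome
Longest palindromic substring: "bb" with length 2

2


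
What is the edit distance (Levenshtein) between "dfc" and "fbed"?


Computing edit distance: "dfc" -> "fbed"
DP table:
           f    b    e    d
      0    1    2    3    4
  d   1    1    2    3    3
  f   2    1    2    3    4
  c   3    2    2    3    4
Edit distance = dp[3][4] = 4

4


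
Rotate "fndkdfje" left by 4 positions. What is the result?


Input: "fndkdfje", rotate left by 4
First 4 characters: "fndk"
Remaining characters: "dfje"
Concatenate remaining + first: "dfje" + "fndk" = "dfjefndk"

dfjefndk
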